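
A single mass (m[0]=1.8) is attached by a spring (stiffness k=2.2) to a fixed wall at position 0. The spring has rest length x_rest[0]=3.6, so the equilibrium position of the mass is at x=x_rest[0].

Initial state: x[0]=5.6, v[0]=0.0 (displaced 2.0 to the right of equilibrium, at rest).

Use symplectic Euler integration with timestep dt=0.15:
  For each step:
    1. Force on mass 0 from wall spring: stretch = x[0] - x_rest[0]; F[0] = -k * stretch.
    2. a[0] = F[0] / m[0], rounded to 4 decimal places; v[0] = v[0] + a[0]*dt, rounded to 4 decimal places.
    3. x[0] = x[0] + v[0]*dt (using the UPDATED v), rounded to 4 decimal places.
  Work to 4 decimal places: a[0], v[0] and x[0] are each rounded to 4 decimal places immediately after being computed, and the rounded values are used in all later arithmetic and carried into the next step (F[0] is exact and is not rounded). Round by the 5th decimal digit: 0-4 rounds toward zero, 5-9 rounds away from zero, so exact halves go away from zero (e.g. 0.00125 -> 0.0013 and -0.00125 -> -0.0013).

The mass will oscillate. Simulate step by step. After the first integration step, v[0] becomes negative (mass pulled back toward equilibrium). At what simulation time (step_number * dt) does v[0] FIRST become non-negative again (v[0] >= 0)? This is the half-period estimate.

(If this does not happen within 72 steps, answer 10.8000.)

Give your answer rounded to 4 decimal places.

Answer: 2.8500

Derivation:
Step 0: x=[5.6000] v=[0.0000]
Step 1: x=[5.5450] v=[-0.3667]
Step 2: x=[5.4365] v=[-0.7233]
Step 3: x=[5.2775] v=[-1.0600]
Step 4: x=[5.0724] v=[-1.3675]
Step 5: x=[4.8268] v=[-1.6374]
Step 6: x=[4.5475] v=[-1.8623]
Step 7: x=[4.2421] v=[-2.0360]
Step 8: x=[3.9190] v=[-2.1537]
Step 9: x=[3.5872] v=[-2.2122]
Step 10: x=[3.2557] v=[-2.2099]
Step 11: x=[2.9337] v=[-2.1468]
Step 12: x=[2.6300] v=[-2.0246]
Step 13: x=[2.3530] v=[-1.8468]
Step 14: x=[2.1103] v=[-1.6182]
Step 15: x=[1.9085] v=[-1.3451]
Step 16: x=[1.7533] v=[-1.0350]
Step 17: x=[1.6488] v=[-0.6964]
Step 18: x=[1.5980] v=[-0.3387]
Step 19: x=[1.6022] v=[0.0283]
First v>=0 after going negative at step 19, time=2.8500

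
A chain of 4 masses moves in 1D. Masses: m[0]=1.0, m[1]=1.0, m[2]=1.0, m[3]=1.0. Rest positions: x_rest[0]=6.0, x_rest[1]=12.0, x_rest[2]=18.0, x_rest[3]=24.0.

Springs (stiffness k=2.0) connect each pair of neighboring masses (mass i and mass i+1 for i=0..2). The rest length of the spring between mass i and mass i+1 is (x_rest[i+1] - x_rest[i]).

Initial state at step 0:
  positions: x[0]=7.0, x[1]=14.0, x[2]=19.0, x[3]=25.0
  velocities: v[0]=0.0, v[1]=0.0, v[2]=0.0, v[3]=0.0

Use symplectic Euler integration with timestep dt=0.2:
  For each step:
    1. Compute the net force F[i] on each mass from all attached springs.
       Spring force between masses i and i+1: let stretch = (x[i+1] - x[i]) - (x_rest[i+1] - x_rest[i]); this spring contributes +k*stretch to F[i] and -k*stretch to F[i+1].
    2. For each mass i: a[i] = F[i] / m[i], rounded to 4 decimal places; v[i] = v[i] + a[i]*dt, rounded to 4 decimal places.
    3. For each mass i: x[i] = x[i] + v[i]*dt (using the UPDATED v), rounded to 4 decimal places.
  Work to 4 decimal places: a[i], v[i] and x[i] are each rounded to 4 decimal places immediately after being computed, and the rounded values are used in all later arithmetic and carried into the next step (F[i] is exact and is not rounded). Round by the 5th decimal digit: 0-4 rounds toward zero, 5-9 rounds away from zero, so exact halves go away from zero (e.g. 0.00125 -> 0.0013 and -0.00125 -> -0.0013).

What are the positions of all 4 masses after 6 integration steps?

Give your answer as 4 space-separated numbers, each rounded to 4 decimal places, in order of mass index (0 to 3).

Answer: 7.6747 12.6180 19.4403 25.2673

Derivation:
Step 0: x=[7.0000 14.0000 19.0000 25.0000] v=[0.0000 0.0000 0.0000 0.0000]
Step 1: x=[7.0800 13.8400 19.0800 25.0000] v=[0.4000 -0.8000 0.4000 0.0000]
Step 2: x=[7.2208 13.5584 19.2144 25.0064] v=[0.7040 -1.4080 0.6720 0.0320]
Step 3: x=[7.3886 13.2223 19.3597 25.0294] v=[0.8390 -1.6806 0.7264 0.1152]
Step 4: x=[7.5431 12.9105 19.4676 25.0789] v=[0.7725 -1.5591 0.5393 0.2473]
Step 5: x=[7.6470 12.6939 19.4998 25.1595] v=[0.5195 -1.0832 0.1610 0.4028]
Step 6: x=[7.6747 12.6180 19.4403 25.2673] v=[0.1383 -0.3796 -0.2975 0.5389]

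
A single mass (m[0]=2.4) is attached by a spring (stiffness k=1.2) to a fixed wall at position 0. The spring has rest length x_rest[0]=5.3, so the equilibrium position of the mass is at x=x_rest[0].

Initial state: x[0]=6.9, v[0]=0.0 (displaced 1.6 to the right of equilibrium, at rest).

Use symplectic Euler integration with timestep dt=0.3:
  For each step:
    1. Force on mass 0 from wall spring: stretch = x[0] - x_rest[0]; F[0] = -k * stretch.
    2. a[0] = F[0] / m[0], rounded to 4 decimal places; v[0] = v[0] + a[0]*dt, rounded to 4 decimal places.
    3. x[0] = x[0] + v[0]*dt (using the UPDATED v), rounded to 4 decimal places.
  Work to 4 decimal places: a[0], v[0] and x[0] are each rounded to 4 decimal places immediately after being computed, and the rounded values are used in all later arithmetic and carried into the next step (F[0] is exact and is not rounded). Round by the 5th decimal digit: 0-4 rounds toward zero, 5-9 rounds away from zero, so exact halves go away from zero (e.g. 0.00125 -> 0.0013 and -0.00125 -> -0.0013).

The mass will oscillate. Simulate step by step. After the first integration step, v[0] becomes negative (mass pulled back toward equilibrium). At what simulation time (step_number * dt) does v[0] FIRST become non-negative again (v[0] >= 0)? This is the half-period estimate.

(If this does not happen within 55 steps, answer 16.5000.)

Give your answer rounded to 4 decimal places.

Answer: 4.5000

Derivation:
Step 0: x=[6.9000] v=[0.0000]
Step 1: x=[6.8280] v=[-0.2400]
Step 2: x=[6.6872] v=[-0.4692]
Step 3: x=[6.4840] v=[-0.6773]
Step 4: x=[6.2275] v=[-0.8549]
Step 5: x=[5.9293] v=[-0.9940]
Step 6: x=[5.6028] v=[-1.0884]
Step 7: x=[5.2627] v=[-1.1338]
Step 8: x=[4.9242] v=[-1.1282]
Step 9: x=[4.6027] v=[-1.0718]
Step 10: x=[4.3125] v=[-0.9672]
Step 11: x=[4.0668] v=[-0.8191]
Step 12: x=[3.8766] v=[-0.6341]
Step 13: x=[3.7504] v=[-0.4206]
Step 14: x=[3.6939] v=[-0.1882]
Step 15: x=[3.7097] v=[0.0527]
First v>=0 after going negative at step 15, time=4.5000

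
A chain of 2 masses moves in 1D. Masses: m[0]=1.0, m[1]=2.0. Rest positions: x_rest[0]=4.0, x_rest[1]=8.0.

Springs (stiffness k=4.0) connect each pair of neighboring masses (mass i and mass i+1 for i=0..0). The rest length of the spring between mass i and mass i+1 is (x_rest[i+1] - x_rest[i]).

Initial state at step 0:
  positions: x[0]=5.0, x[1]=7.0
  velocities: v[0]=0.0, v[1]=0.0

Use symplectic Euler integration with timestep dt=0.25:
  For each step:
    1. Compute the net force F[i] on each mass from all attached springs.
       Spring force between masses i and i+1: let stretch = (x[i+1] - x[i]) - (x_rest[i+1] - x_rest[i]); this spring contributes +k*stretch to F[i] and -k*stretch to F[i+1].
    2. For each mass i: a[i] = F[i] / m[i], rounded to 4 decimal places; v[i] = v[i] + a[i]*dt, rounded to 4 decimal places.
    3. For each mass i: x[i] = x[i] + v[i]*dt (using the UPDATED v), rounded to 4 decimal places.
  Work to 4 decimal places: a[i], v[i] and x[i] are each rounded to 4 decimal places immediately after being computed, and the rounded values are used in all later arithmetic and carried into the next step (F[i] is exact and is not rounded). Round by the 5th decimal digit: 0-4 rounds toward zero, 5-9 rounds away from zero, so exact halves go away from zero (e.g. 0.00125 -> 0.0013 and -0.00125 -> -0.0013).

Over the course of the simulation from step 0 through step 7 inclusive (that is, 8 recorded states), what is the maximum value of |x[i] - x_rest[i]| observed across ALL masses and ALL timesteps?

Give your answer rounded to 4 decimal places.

Answer: 1.6787

Derivation:
Step 0: x=[5.0000 7.0000] v=[0.0000 0.0000]
Step 1: x=[4.5000 7.2500] v=[-2.0000 1.0000]
Step 2: x=[3.6875 7.6563] v=[-3.2500 1.6250]
Step 3: x=[2.8672 8.0665] v=[-3.2812 1.6406]
Step 4: x=[2.3467 8.3268] v=[-2.0819 1.0410]
Step 5: x=[2.3213 8.3396] v=[-0.1018 0.0510]
Step 6: x=[2.8004 8.1001] v=[1.9165 -0.9582]
Step 7: x=[3.6045 7.6981] v=[3.2162 -1.6081]
Max displacement = 1.6787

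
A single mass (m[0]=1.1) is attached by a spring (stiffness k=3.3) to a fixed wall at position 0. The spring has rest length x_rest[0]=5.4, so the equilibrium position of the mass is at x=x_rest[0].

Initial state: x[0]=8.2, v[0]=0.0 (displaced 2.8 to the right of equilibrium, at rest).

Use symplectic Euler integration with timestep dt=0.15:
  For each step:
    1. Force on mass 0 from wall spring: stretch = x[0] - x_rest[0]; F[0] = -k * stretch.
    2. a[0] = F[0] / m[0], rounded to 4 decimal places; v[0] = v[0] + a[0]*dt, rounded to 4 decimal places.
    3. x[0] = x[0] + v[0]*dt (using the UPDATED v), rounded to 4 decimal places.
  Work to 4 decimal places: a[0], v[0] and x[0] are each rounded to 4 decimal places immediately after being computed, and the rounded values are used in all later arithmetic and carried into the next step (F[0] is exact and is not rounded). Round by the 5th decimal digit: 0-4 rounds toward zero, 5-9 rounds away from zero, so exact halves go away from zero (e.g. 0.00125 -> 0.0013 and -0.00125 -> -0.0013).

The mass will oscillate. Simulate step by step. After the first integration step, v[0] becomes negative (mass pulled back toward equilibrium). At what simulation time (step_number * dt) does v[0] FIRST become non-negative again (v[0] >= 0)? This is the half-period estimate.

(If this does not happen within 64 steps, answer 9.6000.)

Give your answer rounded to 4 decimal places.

Answer: 1.9500

Derivation:
Step 0: x=[8.2000] v=[0.0000]
Step 1: x=[8.0110] v=[-1.2600]
Step 2: x=[7.6458] v=[-2.4350]
Step 3: x=[7.1290] v=[-3.4456]
Step 4: x=[6.4954] v=[-4.2237]
Step 5: x=[5.7879] v=[-4.7166]
Step 6: x=[5.0542] v=[-4.8912]
Step 7: x=[4.3439] v=[-4.7356]
Step 8: x=[3.7048] v=[-4.2604]
Step 9: x=[3.1802] v=[-3.4976]
Step 10: x=[2.8054] v=[-2.4987]
Step 11: x=[2.6057] v=[-1.3311]
Step 12: x=[2.5946] v=[-0.0737]
Step 13: x=[2.7729] v=[1.1887]
First v>=0 after going negative at step 13, time=1.9500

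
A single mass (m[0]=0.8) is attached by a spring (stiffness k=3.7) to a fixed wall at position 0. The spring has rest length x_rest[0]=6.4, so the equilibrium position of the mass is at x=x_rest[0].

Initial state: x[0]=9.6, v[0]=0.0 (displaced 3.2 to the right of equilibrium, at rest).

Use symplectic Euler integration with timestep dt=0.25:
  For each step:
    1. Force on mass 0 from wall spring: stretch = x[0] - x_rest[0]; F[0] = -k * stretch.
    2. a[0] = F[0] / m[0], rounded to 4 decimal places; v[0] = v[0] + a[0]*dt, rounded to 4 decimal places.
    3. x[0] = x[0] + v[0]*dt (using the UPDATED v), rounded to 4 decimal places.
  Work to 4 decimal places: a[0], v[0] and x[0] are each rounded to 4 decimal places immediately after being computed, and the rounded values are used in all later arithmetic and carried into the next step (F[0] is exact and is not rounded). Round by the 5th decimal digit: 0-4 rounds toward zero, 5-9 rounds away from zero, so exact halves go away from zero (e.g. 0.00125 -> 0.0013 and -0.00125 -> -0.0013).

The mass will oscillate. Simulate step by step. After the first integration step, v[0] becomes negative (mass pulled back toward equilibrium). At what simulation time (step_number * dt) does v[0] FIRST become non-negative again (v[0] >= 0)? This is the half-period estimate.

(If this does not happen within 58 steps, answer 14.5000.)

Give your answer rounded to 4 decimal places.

Answer: 1.5000

Derivation:
Step 0: x=[9.6000] v=[0.0000]
Step 1: x=[8.6750] v=[-3.7000]
Step 2: x=[7.0924] v=[-6.3305]
Step 3: x=[5.3096] v=[-7.1311]
Step 4: x=[3.8420] v=[-5.8703]
Step 5: x=[3.1139] v=[-2.9126]
Step 6: x=[3.3357] v=[0.8870]
First v>=0 after going negative at step 6, time=1.5000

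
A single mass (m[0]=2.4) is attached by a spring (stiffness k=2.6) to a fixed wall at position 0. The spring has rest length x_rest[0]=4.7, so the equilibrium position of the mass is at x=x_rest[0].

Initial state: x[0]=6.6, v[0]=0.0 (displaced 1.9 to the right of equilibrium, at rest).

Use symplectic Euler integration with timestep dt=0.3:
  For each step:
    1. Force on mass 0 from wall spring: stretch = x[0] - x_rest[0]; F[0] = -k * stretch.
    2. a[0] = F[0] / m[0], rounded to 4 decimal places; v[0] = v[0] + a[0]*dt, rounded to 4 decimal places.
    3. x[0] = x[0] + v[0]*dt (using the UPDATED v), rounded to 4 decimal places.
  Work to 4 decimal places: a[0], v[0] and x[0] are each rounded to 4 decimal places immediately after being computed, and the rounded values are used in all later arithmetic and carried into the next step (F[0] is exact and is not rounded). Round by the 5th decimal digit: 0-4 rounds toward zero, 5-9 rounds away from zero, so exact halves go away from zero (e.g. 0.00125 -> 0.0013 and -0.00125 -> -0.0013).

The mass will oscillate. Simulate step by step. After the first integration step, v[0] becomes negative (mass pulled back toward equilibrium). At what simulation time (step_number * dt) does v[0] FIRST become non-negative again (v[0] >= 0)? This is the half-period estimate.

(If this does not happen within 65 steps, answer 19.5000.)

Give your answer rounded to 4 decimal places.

Answer: 3.3000

Derivation:
Step 0: x=[6.6000] v=[0.0000]
Step 1: x=[6.4148] v=[-0.6175]
Step 2: x=[6.0624] v=[-1.1748]
Step 3: x=[5.5771] v=[-1.6176]
Step 4: x=[5.0063] v=[-1.9027]
Step 5: x=[4.4056] v=[-2.0022]
Step 6: x=[3.8337] v=[-1.9065]
Step 7: x=[3.3462] v=[-1.6250]
Step 8: x=[2.9907] v=[-1.1850]
Step 9: x=[2.8019] v=[-0.6295]
Step 10: x=[2.7981] v=[-0.0126]
Step 11: x=[2.9798] v=[0.6055]
First v>=0 after going negative at step 11, time=3.3000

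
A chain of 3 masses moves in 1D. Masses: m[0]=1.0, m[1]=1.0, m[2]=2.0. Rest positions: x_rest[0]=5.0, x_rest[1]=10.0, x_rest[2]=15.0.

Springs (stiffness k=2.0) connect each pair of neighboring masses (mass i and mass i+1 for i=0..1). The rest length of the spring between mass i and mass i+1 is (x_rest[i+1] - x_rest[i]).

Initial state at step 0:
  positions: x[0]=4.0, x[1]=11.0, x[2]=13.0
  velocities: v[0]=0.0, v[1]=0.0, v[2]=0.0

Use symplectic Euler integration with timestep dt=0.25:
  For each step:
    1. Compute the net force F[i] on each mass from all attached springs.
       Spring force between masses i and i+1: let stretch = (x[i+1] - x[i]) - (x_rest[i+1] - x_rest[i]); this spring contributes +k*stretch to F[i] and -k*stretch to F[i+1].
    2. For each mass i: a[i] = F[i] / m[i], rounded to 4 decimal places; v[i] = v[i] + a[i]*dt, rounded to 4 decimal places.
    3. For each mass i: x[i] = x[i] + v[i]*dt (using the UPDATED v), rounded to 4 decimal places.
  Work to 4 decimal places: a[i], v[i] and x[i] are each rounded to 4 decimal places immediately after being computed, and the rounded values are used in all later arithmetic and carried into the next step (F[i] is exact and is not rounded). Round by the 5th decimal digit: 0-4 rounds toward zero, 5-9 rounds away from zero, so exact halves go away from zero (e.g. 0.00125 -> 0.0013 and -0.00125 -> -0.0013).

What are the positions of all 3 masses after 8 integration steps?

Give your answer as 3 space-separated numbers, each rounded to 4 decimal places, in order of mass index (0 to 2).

Step 0: x=[4.0000 11.0000 13.0000] v=[0.0000 0.0000 0.0000]
Step 1: x=[4.2500 10.3750 13.1875] v=[1.0000 -2.5000 0.7500]
Step 2: x=[4.6406 9.3359 13.5117] v=[1.5625 -4.1563 1.2969]
Step 3: x=[4.9932 8.2319 13.8875] v=[1.4102 -4.4161 1.5030]
Step 4: x=[5.1256 7.4300 14.2223] v=[0.5296 -3.2077 1.3391]
Step 5: x=[4.9211 7.1891 14.4451] v=[-0.8182 -0.9638 0.8910]
Step 6: x=[4.3751 7.5717 14.5269] v=[-2.1842 1.5302 0.3270]
Step 7: x=[3.6036 8.4241 14.4865] v=[-3.0859 3.4095 -0.1618]
Step 8: x=[2.8097 9.4317 14.3797] v=[-3.1757 4.0305 -0.4274]

Answer: 2.8097 9.4317 14.3797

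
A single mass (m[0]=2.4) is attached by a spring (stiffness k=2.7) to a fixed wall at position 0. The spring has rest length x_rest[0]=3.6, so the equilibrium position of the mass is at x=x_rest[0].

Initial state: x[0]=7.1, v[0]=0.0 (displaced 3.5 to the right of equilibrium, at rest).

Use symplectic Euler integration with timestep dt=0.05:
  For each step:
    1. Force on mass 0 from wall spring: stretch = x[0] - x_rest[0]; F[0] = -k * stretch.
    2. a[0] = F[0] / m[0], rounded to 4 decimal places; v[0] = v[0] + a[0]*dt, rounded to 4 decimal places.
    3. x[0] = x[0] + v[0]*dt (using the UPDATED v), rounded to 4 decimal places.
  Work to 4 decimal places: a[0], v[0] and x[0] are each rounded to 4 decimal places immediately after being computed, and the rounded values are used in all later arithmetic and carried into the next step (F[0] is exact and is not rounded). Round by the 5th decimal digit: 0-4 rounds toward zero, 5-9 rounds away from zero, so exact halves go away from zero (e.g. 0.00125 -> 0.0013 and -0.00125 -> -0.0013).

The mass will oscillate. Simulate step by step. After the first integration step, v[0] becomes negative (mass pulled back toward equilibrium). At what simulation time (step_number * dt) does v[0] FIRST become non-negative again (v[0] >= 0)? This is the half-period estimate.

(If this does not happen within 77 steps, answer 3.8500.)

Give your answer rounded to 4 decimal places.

Step 0: x=[7.1000] v=[0.0000]
Step 1: x=[7.0902] v=[-0.1969]
Step 2: x=[7.0705] v=[-0.3932]
Step 3: x=[7.0411] v=[-0.5884]
Step 4: x=[7.0020] v=[-0.7820]
Step 5: x=[6.9533] v=[-0.9734]
Step 6: x=[6.8952] v=[-1.1620]
Step 7: x=[6.8278] v=[-1.3474]
Step 8: x=[6.7514] v=[-1.5290]
Step 9: x=[6.6661] v=[-1.7063]
Step 10: x=[6.5722] v=[-1.8788]
Step 11: x=[6.4699] v=[-2.0460]
Step 12: x=[6.3595] v=[-2.2074]
Step 13: x=[6.2414] v=[-2.3626]
Step 14: x=[6.1158] v=[-2.5112]
Step 15: x=[5.9832] v=[-2.6527]
Step 16: x=[5.8439] v=[-2.7868]
Step 17: x=[5.6983] v=[-2.9130]
Step 18: x=[5.5468] v=[-3.0310]
Step 19: x=[5.3898] v=[-3.1405]
Step 20: x=[5.2277] v=[-3.2412]
Step 21: x=[5.0611] v=[-3.3328]
Step 22: x=[4.8904] v=[-3.4150]
Step 23: x=[4.7160] v=[-3.4876]
Step 24: x=[4.5385] v=[-3.5504]
Step 25: x=[4.3583] v=[-3.6032]
Step 26: x=[4.1760] v=[-3.6459]
Step 27: x=[3.9921] v=[-3.6783]
Step 28: x=[3.8071] v=[-3.7004]
Step 29: x=[3.6215] v=[-3.7121]
Step 30: x=[3.4358] v=[-3.7133]
Step 31: x=[3.2506] v=[-3.7041]
Step 32: x=[3.0664] v=[-3.6844]
Step 33: x=[2.8837] v=[-3.6544]
Step 34: x=[2.7030] v=[-3.6141]
Step 35: x=[2.5248] v=[-3.5636]
Step 36: x=[2.3496] v=[-3.5031]
Step 37: x=[2.1780] v=[-3.4328]
Step 38: x=[2.0104] v=[-3.3528]
Step 39: x=[1.8472] v=[-3.2634]
Step 40: x=[1.6890] v=[-3.1648]
Step 41: x=[1.5361] v=[-3.0573]
Step 42: x=[1.3890] v=[-2.9412]
Step 43: x=[1.2482] v=[-2.8168]
Step 44: x=[1.1140] v=[-2.6845]
Step 45: x=[0.9868] v=[-2.5447]
Step 46: x=[0.8669] v=[-2.3977]
Step 47: x=[0.7547] v=[-2.2440]
Step 48: x=[0.6505] v=[-2.0840]
Step 49: x=[0.5546] v=[-1.9181]
Step 50: x=[0.4673] v=[-1.7468]
Step 51: x=[0.3888] v=[-1.5706]
Step 52: x=[0.3193] v=[-1.3900]
Step 53: x=[0.2590] v=[-1.2055]
Step 54: x=[0.2081] v=[-1.0176]
Step 55: x=[0.1668] v=[-0.8268]
Step 56: x=[0.1351] v=[-0.6337]
Step 57: x=[0.1132] v=[-0.4388]
Step 58: x=[0.1011] v=[-0.2427]
Step 59: x=[0.0988] v=[-0.0459]
Step 60: x=[0.1064] v=[0.1510]
First v>=0 after going negative at step 60, time=3.0000

Answer: 3.0000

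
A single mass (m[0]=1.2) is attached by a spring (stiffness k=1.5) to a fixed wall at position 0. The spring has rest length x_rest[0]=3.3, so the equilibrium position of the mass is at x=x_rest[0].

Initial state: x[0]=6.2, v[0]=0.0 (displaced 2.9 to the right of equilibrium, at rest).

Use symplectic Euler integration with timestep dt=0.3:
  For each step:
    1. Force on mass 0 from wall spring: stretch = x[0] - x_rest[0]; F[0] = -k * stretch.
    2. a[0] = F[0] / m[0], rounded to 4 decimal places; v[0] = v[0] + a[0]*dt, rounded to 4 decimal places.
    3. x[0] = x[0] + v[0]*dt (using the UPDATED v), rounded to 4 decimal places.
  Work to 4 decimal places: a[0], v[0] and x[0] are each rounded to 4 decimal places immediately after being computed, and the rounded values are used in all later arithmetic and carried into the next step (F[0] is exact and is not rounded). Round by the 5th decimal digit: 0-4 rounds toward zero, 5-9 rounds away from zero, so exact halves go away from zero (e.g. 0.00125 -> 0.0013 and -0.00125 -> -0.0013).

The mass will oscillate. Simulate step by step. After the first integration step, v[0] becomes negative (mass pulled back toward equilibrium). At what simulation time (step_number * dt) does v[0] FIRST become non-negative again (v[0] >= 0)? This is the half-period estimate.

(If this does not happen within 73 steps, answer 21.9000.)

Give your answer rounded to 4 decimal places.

Answer: 3.0000

Derivation:
Step 0: x=[6.2000] v=[0.0000]
Step 1: x=[5.8738] v=[-1.0875]
Step 2: x=[5.2580] v=[-2.0527]
Step 3: x=[4.4219] v=[-2.7870]
Step 4: x=[3.4596] v=[-3.2077]
Step 5: x=[2.4793] v=[-3.2676]
Step 6: x=[1.5914] v=[-2.9598]
Step 7: x=[0.8957] v=[-2.3191]
Step 8: x=[0.4705] v=[-1.4175]
Step 9: x=[0.3636] v=[-0.3564]
Step 10: x=[0.5870] v=[0.7448]
First v>=0 after going negative at step 10, time=3.0000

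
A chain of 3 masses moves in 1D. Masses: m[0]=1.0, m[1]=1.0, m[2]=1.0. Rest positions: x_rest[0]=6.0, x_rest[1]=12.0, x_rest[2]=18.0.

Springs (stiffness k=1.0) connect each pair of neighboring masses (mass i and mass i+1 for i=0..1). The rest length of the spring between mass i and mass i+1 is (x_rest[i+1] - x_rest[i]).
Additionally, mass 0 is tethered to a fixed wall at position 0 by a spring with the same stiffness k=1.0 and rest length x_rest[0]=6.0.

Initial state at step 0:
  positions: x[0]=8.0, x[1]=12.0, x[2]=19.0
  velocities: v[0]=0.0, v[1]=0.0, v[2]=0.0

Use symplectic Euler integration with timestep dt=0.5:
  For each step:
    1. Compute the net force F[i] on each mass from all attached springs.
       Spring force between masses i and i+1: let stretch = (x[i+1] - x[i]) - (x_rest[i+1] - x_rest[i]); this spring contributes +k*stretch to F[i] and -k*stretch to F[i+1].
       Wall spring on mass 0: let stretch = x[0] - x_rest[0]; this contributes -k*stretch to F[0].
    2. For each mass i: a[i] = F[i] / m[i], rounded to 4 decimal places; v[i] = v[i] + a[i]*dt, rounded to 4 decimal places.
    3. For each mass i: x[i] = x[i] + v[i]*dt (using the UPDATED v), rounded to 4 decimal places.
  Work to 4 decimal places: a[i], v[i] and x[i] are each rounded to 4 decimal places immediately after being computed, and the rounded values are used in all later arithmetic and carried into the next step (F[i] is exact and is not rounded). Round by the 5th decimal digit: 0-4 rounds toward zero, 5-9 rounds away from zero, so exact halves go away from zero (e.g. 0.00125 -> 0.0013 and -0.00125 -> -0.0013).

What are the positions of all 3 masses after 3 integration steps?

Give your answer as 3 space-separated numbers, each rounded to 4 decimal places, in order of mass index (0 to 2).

Step 0: x=[8.0000 12.0000 19.0000] v=[0.0000 0.0000 0.0000]
Step 1: x=[7.0000 12.7500 18.7500] v=[-2.0000 1.5000 -0.5000]
Step 2: x=[5.6875 13.5625 18.5000] v=[-2.6250 1.6250 -0.5000]
Step 3: x=[4.9219 13.6407 18.5157] v=[-1.5313 0.1563 0.0313]

Answer: 4.9219 13.6407 18.5157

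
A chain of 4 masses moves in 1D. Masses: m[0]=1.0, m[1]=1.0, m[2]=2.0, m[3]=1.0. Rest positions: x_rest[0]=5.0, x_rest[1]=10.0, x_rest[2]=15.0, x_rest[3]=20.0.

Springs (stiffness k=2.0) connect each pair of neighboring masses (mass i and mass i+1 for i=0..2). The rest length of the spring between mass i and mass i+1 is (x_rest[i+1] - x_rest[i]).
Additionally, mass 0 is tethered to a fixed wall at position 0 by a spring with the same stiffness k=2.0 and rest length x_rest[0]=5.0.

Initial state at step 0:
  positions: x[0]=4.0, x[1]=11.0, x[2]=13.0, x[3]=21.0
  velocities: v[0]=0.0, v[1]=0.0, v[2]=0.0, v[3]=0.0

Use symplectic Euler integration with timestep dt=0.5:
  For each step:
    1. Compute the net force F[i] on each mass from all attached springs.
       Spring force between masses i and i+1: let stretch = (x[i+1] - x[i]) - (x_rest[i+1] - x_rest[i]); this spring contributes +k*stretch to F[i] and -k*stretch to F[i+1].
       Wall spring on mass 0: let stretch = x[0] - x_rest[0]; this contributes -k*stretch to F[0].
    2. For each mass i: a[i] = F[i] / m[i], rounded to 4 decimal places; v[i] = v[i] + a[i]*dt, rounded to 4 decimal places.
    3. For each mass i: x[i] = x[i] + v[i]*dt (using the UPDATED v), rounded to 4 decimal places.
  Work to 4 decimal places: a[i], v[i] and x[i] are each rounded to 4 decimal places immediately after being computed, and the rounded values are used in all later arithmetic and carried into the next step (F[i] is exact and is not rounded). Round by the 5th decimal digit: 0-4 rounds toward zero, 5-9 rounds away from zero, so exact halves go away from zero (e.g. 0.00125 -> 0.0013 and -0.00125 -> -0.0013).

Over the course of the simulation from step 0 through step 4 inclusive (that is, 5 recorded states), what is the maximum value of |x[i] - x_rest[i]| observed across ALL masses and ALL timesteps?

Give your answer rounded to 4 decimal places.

Step 0: x=[4.0000 11.0000 13.0000 21.0000] v=[0.0000 0.0000 0.0000 0.0000]
Step 1: x=[5.5000 8.5000 14.5000 19.5000] v=[3.0000 -5.0000 3.0000 -3.0000]
Step 2: x=[5.7500 7.5000 15.7500 18.0000] v=[0.5000 -2.0000 2.5000 -3.0000]
Step 3: x=[4.0000 9.7500 15.5000 17.8750] v=[-3.5000 4.5000 -0.5000 -0.2500]
Step 4: x=[3.1250 12.0000 14.4063 19.0625] v=[-1.7500 4.5000 -2.1875 2.3750]
Max displacement = 2.5000

Answer: 2.5000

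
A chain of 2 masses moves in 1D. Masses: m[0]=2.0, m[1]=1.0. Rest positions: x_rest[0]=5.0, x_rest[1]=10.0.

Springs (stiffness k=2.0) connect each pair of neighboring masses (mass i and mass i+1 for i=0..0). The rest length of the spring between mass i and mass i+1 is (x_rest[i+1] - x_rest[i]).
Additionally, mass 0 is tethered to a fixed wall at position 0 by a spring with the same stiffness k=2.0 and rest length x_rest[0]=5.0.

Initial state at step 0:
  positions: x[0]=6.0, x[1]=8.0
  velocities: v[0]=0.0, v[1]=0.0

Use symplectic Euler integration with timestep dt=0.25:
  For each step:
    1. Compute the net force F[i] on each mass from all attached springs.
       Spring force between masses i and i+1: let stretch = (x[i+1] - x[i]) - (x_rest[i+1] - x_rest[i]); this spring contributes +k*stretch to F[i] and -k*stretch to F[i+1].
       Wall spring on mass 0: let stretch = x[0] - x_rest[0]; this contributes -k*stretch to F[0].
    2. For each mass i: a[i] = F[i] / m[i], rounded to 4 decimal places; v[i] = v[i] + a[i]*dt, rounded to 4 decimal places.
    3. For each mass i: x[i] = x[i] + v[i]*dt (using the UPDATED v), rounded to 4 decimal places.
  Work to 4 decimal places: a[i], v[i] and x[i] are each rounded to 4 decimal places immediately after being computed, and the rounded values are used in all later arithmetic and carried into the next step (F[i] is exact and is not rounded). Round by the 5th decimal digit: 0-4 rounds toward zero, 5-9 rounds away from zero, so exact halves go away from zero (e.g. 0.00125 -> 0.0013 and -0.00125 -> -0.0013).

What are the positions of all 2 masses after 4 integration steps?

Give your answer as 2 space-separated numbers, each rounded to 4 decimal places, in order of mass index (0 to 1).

Step 0: x=[6.0000 8.0000] v=[0.0000 0.0000]
Step 1: x=[5.7500 8.3750] v=[-1.0000 1.5000]
Step 2: x=[5.3047 9.0469] v=[-1.7813 2.6875]
Step 3: x=[4.7617 9.8760] v=[-2.1719 3.3164]
Step 4: x=[4.2408 10.6908] v=[-2.0838 3.2593]

Answer: 4.2408 10.6908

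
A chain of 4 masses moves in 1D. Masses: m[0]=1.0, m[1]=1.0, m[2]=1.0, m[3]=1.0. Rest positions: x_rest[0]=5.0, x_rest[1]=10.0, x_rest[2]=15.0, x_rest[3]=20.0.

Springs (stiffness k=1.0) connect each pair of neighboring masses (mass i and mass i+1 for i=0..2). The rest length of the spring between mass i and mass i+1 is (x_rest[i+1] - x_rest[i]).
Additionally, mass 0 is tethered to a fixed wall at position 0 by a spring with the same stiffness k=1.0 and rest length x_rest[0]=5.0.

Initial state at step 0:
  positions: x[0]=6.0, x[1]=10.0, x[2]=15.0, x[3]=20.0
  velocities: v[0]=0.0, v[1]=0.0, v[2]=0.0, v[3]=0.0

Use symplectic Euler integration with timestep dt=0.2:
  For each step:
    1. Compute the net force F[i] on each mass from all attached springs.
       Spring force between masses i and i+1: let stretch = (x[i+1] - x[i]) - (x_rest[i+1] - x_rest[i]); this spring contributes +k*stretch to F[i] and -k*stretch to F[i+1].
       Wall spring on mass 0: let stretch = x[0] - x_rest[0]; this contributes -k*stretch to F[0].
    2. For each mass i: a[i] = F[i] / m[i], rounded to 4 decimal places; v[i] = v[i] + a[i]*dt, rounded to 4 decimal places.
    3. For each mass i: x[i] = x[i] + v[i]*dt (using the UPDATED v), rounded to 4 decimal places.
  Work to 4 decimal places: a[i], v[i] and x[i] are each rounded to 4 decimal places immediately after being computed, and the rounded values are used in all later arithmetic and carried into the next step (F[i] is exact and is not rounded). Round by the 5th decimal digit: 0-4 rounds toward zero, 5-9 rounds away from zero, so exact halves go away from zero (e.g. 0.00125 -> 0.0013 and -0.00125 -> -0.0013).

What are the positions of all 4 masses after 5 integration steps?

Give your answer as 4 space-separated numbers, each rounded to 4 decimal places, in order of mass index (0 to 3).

Step 0: x=[6.0000 10.0000 15.0000 20.0000] v=[0.0000 0.0000 0.0000 0.0000]
Step 1: x=[5.9200 10.0400 15.0000 20.0000] v=[-0.4000 0.2000 0.0000 0.0000]
Step 2: x=[5.7680 10.1136 15.0016 20.0000] v=[-0.7600 0.3680 0.0080 0.0000]
Step 3: x=[5.5591 10.2089 15.0076 20.0001] v=[-1.0445 0.4765 0.0301 0.0003]
Step 4: x=[5.3138 10.3102 15.0214 20.0005] v=[-1.2264 0.5063 0.0689 0.0018]
Step 5: x=[5.0558 10.4001 15.0459 20.0017] v=[-1.2899 0.4493 0.1225 0.0060]

Answer: 5.0558 10.4001 15.0459 20.0017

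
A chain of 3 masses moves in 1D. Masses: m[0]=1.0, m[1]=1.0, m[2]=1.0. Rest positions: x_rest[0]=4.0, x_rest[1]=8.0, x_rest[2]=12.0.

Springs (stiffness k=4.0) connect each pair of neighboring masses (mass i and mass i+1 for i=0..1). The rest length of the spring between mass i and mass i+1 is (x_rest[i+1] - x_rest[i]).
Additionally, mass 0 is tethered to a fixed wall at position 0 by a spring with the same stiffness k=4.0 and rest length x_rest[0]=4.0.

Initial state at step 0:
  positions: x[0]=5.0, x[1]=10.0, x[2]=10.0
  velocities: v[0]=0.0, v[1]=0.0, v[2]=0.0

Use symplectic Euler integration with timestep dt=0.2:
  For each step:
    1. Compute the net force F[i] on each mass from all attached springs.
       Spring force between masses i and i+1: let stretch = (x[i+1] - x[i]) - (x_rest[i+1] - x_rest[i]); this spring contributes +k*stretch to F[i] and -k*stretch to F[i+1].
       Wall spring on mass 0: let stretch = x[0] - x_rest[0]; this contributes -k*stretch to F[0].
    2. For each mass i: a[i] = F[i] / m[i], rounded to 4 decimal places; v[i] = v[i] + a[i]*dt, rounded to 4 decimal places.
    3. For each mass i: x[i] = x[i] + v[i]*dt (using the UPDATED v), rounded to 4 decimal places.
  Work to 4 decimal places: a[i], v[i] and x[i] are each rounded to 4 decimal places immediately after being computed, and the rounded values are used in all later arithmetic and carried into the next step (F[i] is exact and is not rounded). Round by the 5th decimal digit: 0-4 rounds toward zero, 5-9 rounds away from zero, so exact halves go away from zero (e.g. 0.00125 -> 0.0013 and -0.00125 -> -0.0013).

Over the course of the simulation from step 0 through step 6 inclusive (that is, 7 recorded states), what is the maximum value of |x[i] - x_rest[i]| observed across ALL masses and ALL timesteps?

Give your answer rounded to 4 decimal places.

Step 0: x=[5.0000 10.0000 10.0000] v=[0.0000 0.0000 0.0000]
Step 1: x=[5.0000 9.2000 10.6400] v=[0.0000 -4.0000 3.2000]
Step 2: x=[4.8720 7.9584 11.6896] v=[-0.6400 -6.2080 5.2480]
Step 3: x=[4.4583 6.8200 12.7822] v=[-2.0685 -5.6922 5.4630]
Step 4: x=[3.7091 6.2576 13.5608] v=[-3.7458 -2.8118 3.8932]
Step 5: x=[2.7742 6.4560 13.8109] v=[-4.6743 0.9920 1.2506]
Step 6: x=[1.9846 7.2421 13.5242] v=[-3.9482 3.9305 -1.4333]
Max displacement = 2.0154

Answer: 2.0154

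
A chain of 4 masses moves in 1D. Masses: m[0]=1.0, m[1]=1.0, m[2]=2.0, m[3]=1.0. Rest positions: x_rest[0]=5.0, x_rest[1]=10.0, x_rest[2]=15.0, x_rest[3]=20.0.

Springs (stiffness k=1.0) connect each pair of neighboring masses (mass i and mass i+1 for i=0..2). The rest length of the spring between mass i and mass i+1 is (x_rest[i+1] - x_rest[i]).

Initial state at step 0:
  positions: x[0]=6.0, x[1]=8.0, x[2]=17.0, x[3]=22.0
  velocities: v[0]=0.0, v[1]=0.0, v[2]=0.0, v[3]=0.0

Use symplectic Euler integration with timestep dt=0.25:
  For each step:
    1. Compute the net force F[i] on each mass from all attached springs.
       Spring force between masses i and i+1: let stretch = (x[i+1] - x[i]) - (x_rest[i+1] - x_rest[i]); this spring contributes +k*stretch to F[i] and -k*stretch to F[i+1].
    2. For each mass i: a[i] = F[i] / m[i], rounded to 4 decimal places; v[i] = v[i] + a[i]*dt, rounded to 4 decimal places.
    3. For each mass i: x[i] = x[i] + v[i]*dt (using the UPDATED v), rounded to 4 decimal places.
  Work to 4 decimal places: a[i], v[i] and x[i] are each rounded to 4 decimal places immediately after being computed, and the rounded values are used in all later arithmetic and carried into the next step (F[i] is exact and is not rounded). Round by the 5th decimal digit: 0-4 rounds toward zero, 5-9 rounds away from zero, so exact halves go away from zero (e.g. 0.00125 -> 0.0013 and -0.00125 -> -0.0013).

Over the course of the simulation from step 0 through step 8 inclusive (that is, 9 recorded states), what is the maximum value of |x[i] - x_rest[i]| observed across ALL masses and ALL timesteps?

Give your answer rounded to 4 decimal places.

Step 0: x=[6.0000 8.0000 17.0000 22.0000] v=[0.0000 0.0000 0.0000 0.0000]
Step 1: x=[5.8125 8.4375 16.8750 22.0000] v=[-0.7500 1.7500 -0.5000 0.0000]
Step 2: x=[5.4766 9.2383 16.6465 21.9922] v=[-1.3438 3.2031 -0.9141 -0.0313]
Step 3: x=[5.0633 10.2670 16.3535 21.9628] v=[-1.6534 4.1147 -1.1719 -0.1177]
Step 4: x=[4.6627 11.3509 16.0456 21.8953] v=[-1.6025 4.3354 -1.2316 -0.2700]
Step 5: x=[4.3676 12.3102 15.7738 21.7747] v=[-1.1805 3.8370 -1.0872 -0.4824]
Step 6: x=[4.2564 12.9895 15.5813 21.5916] v=[-0.4449 2.7173 -0.7700 -0.7326]
Step 7: x=[4.3785 13.2850 15.4956 21.3453] v=[0.4884 1.1820 -0.3427 -0.9852]
Step 8: x=[4.7448 13.1620 15.5237 21.0459] v=[1.4650 -0.4920 0.1122 -1.1976]
Max displacement = 3.2850

Answer: 3.2850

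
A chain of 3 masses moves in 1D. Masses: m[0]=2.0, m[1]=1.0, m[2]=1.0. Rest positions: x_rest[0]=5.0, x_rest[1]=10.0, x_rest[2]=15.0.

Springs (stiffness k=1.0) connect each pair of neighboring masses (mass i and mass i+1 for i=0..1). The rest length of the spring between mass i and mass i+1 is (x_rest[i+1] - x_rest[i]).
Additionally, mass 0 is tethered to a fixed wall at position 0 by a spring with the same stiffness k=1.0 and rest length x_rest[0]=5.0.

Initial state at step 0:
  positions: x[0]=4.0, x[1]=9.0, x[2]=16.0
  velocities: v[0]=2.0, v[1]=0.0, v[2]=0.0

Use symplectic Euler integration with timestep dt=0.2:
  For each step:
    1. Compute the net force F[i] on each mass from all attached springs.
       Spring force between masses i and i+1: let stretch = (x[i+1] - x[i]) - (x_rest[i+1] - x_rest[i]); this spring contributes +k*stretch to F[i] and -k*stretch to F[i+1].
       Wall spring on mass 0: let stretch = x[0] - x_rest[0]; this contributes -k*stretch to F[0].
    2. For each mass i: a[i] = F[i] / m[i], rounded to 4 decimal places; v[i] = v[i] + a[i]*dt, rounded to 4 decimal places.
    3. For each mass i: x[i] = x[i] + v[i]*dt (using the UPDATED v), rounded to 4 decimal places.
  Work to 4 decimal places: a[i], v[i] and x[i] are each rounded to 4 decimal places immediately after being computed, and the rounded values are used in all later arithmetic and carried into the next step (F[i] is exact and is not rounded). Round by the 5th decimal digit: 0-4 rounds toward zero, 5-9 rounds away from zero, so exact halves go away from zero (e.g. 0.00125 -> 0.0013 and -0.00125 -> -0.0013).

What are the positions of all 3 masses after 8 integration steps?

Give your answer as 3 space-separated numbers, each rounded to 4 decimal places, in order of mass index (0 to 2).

Step 0: x=[4.0000 9.0000 16.0000] v=[2.0000 0.0000 0.0000]
Step 1: x=[4.4200 9.0800 15.9200] v=[2.1000 0.4000 -0.4000]
Step 2: x=[4.8448 9.2472 15.7664] v=[2.1240 0.8360 -0.7680]
Step 3: x=[5.2608 9.4991 15.5520] v=[2.0798 1.2594 -1.0718]
Step 4: x=[5.6563 9.8236 15.2955] v=[1.9775 1.6223 -1.2824]
Step 5: x=[6.0220 10.2002 15.0201] v=[1.8286 1.8832 -1.3768]
Step 6: x=[6.3508 10.6025 14.7519] v=[1.6442 2.0115 -1.3408]
Step 7: x=[6.6377 11.0007 14.5178] v=[1.4343 1.9910 -1.1707]
Step 8: x=[6.8791 11.3651 14.3430] v=[1.2068 1.8218 -0.8741]

Answer: 6.8791 11.3651 14.3430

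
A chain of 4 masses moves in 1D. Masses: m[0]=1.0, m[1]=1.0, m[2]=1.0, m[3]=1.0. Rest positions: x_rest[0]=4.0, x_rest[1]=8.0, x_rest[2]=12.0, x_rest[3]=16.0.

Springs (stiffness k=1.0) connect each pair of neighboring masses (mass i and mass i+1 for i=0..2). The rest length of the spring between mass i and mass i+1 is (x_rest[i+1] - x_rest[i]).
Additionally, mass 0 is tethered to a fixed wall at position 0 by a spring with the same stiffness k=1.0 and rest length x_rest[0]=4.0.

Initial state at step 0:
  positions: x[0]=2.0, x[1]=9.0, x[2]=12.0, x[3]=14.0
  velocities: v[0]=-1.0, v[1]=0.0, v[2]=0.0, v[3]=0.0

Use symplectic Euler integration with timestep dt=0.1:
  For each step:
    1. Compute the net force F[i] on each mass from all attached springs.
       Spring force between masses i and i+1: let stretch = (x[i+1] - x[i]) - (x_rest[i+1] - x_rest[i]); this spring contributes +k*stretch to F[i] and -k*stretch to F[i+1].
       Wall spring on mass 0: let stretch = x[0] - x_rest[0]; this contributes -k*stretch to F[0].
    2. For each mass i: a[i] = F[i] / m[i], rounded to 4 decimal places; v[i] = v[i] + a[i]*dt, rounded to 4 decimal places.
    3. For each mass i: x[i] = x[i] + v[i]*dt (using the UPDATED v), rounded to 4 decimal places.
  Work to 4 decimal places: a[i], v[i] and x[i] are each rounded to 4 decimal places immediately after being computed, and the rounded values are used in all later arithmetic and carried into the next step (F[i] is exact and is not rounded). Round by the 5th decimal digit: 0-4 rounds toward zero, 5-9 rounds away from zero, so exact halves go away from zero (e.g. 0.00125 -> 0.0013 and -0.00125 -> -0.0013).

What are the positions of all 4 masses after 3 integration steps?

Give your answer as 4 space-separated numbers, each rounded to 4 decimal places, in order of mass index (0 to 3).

Answer: 2.0010 8.7620 11.9400 14.1185

Derivation:
Step 0: x=[2.0000 9.0000 12.0000 14.0000] v=[-1.0000 0.0000 0.0000 0.0000]
Step 1: x=[1.9500 8.9600 11.9900 14.0200] v=[-0.5000 -0.4000 -0.1000 0.2000]
Step 2: x=[1.9506 8.8802 11.9700 14.0597] v=[0.0060 -0.7980 -0.2000 0.3970]
Step 3: x=[2.0010 8.7620 11.9400 14.1185] v=[0.5039 -1.1820 -0.3000 0.5880]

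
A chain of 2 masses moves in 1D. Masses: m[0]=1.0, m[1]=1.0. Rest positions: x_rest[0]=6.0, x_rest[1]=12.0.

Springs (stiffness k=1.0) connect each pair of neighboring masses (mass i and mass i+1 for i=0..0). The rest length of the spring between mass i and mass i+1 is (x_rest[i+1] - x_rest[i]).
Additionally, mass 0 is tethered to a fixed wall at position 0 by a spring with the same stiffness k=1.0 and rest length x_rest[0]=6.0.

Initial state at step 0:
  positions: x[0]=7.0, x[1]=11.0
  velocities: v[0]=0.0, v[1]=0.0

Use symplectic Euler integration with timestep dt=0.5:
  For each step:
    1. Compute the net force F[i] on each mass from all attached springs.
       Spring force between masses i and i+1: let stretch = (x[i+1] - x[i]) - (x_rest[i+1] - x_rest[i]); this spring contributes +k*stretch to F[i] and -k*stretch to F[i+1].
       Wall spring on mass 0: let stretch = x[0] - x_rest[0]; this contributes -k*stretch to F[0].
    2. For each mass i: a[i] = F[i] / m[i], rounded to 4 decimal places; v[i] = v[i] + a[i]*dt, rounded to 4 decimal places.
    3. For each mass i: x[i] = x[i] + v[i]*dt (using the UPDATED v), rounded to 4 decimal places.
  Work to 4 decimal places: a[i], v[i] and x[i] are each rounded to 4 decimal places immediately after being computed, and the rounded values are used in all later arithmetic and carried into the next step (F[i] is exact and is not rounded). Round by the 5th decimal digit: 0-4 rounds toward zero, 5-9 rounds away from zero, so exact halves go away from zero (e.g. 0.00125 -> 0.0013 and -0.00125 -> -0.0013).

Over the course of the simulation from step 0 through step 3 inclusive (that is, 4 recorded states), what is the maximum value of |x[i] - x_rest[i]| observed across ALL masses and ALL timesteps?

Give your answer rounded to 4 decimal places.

Answer: 1.3281

Derivation:
Step 0: x=[7.0000 11.0000] v=[0.0000 0.0000]
Step 1: x=[6.2500 11.5000] v=[-1.5000 1.0000]
Step 2: x=[5.2500 12.1875] v=[-2.0000 1.3750]
Step 3: x=[4.6719 12.6407] v=[-1.1563 0.9063]
Max displacement = 1.3281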